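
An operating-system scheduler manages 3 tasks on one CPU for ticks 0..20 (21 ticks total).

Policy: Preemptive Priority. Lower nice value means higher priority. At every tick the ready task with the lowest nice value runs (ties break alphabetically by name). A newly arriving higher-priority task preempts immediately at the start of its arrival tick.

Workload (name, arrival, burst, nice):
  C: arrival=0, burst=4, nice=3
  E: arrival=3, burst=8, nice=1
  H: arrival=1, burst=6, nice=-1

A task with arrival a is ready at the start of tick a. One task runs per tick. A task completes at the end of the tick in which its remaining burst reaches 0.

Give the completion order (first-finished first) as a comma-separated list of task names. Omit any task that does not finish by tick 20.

completion order = H, E, C

t=0: ready={C} → run C
t=1: ready={C,H} → run H
t=2: ready={C,H} → run H
t=3: ready={C,E,H} → run H
t=4: ready={C,E,H} → run H
t=5: ready={C,E,H} → run H
t=6: ready={C,E,H} → run H
t=7: ready={C,E} → run E
t=8: ready={C,E} → run E
t=9: ready={C,E} → run E
t=10: ready={C,E} → run E
t=11: ready={C,E} → run E
t=12: ready={C,E} → run E
t=13: ready={C,E} → run E
t=14: ready={C,E} → run E
t=15: ready={C} → run C
t=16: ready={C} → run C
t=17: ready={C} → run C
t=18: (idle)
t=19: (idle)
t=20: (idle)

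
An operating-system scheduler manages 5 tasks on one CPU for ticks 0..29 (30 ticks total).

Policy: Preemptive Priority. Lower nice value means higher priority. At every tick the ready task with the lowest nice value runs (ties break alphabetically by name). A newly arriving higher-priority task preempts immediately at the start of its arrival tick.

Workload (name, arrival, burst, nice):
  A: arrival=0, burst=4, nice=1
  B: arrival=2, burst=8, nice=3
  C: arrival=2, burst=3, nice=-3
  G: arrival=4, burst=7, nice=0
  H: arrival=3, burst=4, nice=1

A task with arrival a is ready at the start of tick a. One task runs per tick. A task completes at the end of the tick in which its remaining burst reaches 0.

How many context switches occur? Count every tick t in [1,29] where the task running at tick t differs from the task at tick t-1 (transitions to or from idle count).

context switches = 6

t=0: ready={A} → run A
t=1: ready={A} → run A
t=2: ready={A,B,C} → run C
t=3: ready={A,B,C,H} → run C
t=4: ready={A,B,C,G,H} → run C
t=5: ready={A,B,G,H} → run G
t=6: ready={A,B,G,H} → run G
t=7: ready={A,B,G,H} → run G
t=8: ready={A,B,G,H} → run G
t=9: ready={A,B,G,H} → run G
t=10: ready={A,B,G,H} → run G
t=11: ready={A,B,G,H} → run G
t=12: ready={A,B,H} → run A
t=13: ready={A,B,H} → run A
t=14: ready={B,H} → run H
t=15: ready={B,H} → run H
t=16: ready={B,H} → run H
t=17: ready={B,H} → run H
t=18: ready={B} → run B
t=19: ready={B} → run B
t=20: ready={B} → run B
t=21: ready={B} → run B
t=22: ready={B} → run B
t=23: ready={B} → run B
t=24: ready={B} → run B
t=25: ready={B} → run B
t=26: (idle)
t=27: (idle)
t=28: (idle)
t=29: (idle)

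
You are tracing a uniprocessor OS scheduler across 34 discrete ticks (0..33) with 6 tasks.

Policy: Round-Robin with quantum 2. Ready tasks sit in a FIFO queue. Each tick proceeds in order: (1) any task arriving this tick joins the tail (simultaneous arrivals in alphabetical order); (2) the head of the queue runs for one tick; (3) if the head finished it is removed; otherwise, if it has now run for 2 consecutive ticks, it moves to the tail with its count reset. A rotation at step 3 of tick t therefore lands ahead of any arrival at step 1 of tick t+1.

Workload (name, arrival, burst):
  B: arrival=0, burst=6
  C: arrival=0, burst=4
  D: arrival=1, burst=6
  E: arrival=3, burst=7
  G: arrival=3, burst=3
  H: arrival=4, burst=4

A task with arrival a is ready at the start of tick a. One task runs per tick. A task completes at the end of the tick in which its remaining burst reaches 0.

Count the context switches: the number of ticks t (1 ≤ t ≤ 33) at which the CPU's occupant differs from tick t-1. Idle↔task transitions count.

context switches = 15

t=0: queue=[B,C] q_used=0 → run B
t=1: queue=[B,C,D] q_used=1 → run B
t=2: queue=[C,D,B] q_used=0 → run C
t=3: queue=[C,D,B,E,G] q_used=1 → run C
t=4: queue=[D,B,E,G,C,H] q_used=0 → run D
t=5: queue=[D,B,E,G,C,H] q_used=1 → run D
t=6: queue=[B,E,G,C,H,D] q_used=0 → run B
t=7: queue=[B,E,G,C,H,D] q_used=1 → run B
t=8: queue=[E,G,C,H,D,B] q_used=0 → run E
t=9: queue=[E,G,C,H,D,B] q_used=1 → run E
t=10: queue=[G,C,H,D,B,E] q_used=0 → run G
t=11: queue=[G,C,H,D,B,E] q_used=1 → run G
t=12: queue=[C,H,D,B,E,G] q_used=0 → run C
t=13: queue=[C,H,D,B,E,G] q_used=1 → run C
t=14: queue=[H,D,B,E,G] q_used=0 → run H
t=15: queue=[H,D,B,E,G] q_used=1 → run H
t=16: queue=[D,B,E,G,H] q_used=0 → run D
t=17: queue=[D,B,E,G,H] q_used=1 → run D
t=18: queue=[B,E,G,H,D] q_used=0 → run B
t=19: queue=[B,E,G,H,D] q_used=1 → run B
t=20: queue=[E,G,H,D] q_used=0 → run E
t=21: queue=[E,G,H,D] q_used=1 → run E
t=22: queue=[G,H,D,E] q_used=0 → run G
t=23: queue=[H,D,E] q_used=0 → run H
t=24: queue=[H,D,E] q_used=1 → run H
t=25: queue=[D,E] q_used=0 → run D
t=26: queue=[D,E] q_used=1 → run D
t=27: queue=[E] q_used=0 → run E
t=28: queue=[E] q_used=1 → run E
t=29: queue=[E] q_used=0 → run E
t=30: (idle)
t=31: (idle)
t=32: (idle)
t=33: (idle)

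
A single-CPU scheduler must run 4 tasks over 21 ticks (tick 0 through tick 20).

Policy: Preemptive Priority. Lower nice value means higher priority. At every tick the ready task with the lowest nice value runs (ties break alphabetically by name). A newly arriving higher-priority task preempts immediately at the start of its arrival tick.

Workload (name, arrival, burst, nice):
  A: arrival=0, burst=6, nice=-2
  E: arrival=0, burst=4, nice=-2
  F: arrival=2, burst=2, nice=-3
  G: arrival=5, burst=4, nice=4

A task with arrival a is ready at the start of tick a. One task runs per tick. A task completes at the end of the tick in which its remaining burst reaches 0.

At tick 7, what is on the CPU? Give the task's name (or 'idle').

running at tick 7 = A

t=0: ready={A,E} → run A
t=1: ready={A,E} → run A
t=2: ready={A,E,F} → run F
t=3: ready={A,E,F} → run F
t=4: ready={A,E} → run A
t=5: ready={A,E,G} → run A
t=6: ready={A,E,G} → run A
t=7: ready={A,E,G} → run A
t=8: ready={E,G} → run E
t=9: ready={E,G} → run E
t=10: ready={E,G} → run E
t=11: ready={E,G} → run E
t=12: ready={G} → run G
t=13: ready={G} → run G
t=14: ready={G} → run G
t=15: ready={G} → run G
t=16: (idle)
t=17: (idle)
t=18: (idle)
t=19: (idle)
t=20: (idle)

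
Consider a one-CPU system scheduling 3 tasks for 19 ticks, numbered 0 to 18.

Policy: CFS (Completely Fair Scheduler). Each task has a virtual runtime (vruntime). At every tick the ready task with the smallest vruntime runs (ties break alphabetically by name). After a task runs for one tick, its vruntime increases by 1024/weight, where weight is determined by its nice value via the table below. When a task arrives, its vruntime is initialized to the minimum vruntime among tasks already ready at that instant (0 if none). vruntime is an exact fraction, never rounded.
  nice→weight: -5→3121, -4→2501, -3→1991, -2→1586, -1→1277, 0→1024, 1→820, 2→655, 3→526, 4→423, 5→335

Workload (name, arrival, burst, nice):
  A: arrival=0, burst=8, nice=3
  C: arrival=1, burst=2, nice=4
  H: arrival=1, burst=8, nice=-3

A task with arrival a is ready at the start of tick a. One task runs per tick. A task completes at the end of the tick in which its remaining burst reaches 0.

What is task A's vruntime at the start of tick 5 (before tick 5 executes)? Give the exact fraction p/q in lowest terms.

vruntime(A, start of tick 5) = 1024/263

t=0: vr[A=0] → run A
t=1: vr[A=512/263 C=512/263 H=512/263] → run A
t=2: vr[A=1024/263 C=512/263 H=512/263] → run C
t=3: vr[A=1024/263 C=485888/111249 H=512/263] → run H
t=4: vr[A=1024/263 C=485888/111249 H=1288704/523633] → run H
t=5: vr[A=1024/263 C=485888/111249 H=1558016/523633] → run H
t=6: vr[A=1024/263 C=485888/111249 H=1827328/523633] → run H
t=7: vr[A=1024/263 C=485888/111249 H=2096640/523633] → run A
t=8: vr[A=1536/263 C=485888/111249 H=2096640/523633] → run H
t=9: vr[A=1536/263 C=485888/111249 H=2365952/523633] → run C
t=10: vr[A=1536/263 H=2365952/523633] → run H
t=11: vr[A=1536/263 H=2635264/523633] → run H
t=12: vr[A=1536/263 H=2904576/523633] → run H
t=13: vr[A=1536/263] → run A
t=14: vr[A=2048/263] → run A
t=15: vr[A=2560/263] → run A
t=16: vr[A=3072/263] → run A
t=17: vr[A=3584/263] → run A
t=18: (idle)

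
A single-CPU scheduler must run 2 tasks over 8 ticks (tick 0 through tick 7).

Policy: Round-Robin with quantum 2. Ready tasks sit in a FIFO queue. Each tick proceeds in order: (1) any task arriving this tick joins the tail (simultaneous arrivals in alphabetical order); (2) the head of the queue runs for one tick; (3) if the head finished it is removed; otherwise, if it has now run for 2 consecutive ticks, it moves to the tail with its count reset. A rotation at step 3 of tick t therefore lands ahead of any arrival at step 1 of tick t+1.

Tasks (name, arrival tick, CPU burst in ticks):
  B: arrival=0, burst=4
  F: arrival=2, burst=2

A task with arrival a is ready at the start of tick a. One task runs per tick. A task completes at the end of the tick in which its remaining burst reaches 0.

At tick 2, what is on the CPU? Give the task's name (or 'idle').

running at tick 2 = B

t=0: queue=[B] q_used=0 → run B
t=1: queue=[B] q_used=1 → run B
t=2: queue=[B,F] q_used=0 → run B
t=3: queue=[B,F] q_used=1 → run B
t=4: queue=[F] q_used=0 → run F
t=5: queue=[F] q_used=1 → run F
t=6: (idle)
t=7: (idle)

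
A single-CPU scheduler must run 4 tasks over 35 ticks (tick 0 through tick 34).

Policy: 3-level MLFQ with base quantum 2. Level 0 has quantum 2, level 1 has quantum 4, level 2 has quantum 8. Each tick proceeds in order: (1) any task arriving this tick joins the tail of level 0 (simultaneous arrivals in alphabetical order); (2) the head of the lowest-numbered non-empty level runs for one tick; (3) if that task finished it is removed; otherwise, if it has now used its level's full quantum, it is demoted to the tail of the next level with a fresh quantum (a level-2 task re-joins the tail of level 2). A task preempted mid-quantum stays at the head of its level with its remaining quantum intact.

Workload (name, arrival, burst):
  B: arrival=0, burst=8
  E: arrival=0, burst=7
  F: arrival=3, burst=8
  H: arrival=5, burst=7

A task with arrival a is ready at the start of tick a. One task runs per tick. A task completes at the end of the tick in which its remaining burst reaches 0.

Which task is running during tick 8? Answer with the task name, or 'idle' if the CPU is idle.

running at tick 8 = B

t=0: L0/L1/L2 = BE/-/- → run B
t=1: L0/L1/L2 = BE/-/- → run B
t=2: L0/L1/L2 = E/B/- → run E
t=3: L0/L1/L2 = EF/B/- → run E
t=4: L0/L1/L2 = F/BE/- → run F
t=5: L0/L1/L2 = FH/BE/- → run F
t=6: L0/L1/L2 = H/BEF/- → run H
t=7: L0/L1/L2 = H/BEF/- → run H
t=8: L0/L1/L2 = -/BEFH/- → run B
t=9: L0/L1/L2 = -/BEFH/- → run B
t=10: L0/L1/L2 = -/BEFH/- → run B
t=11: L0/L1/L2 = -/BEFH/- → run B
t=12: L0/L1/L2 = -/EFH/B → run E
t=13: L0/L1/L2 = -/EFH/B → run E
t=14: L0/L1/L2 = -/EFH/B → run E
t=15: L0/L1/L2 = -/EFH/B → run E
t=16: L0/L1/L2 = -/FH/BE → run F
t=17: L0/L1/L2 = -/FH/BE → run F
t=18: L0/L1/L2 = -/FH/BE → run F
t=19: L0/L1/L2 = -/FH/BE → run F
t=20: L0/L1/L2 = -/H/BEF → run H
t=21: L0/L1/L2 = -/H/BEF → run H
t=22: L0/L1/L2 = -/H/BEF → run H
t=23: L0/L1/L2 = -/H/BEF → run H
t=24: L0/L1/L2 = -/-/BEFH → run B
t=25: L0/L1/L2 = -/-/BEFH → run B
t=26: L0/L1/L2 = -/-/EFH → run E
t=27: L0/L1/L2 = -/-/FH → run F
t=28: L0/L1/L2 = -/-/FH → run F
t=29: L0/L1/L2 = -/-/H → run H
t=30: (idle)
t=31: (idle)
t=32: (idle)
t=33: (idle)
t=34: (idle)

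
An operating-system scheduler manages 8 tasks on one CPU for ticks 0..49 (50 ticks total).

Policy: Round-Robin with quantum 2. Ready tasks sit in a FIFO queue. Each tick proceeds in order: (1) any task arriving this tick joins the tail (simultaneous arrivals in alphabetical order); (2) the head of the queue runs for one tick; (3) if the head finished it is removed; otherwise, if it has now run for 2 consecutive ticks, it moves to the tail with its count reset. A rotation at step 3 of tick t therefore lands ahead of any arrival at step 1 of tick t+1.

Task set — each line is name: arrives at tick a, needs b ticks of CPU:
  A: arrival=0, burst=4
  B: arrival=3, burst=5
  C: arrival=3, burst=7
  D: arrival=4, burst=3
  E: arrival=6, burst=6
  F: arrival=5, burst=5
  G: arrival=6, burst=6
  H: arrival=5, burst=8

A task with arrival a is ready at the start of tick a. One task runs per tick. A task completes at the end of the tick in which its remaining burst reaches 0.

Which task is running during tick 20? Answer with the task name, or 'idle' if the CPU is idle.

t=0: queue=[A] q_used=0 → run A
t=1: queue=[A] q_used=1 → run A
t=2: queue=[A] q_used=0 → run A
t=3: queue=[A,B,C] q_used=1 → run A
t=4: queue=[B,C,D] q_used=0 → run B
t=5: queue=[B,C,D,F,H] q_used=1 → run B
t=6: queue=[C,D,F,H,B,E,G] q_used=0 → run C
t=7: queue=[C,D,F,H,B,E,G] q_used=1 → run C
t=8: queue=[D,F,H,B,E,G,C] q_used=0 → run D
t=9: queue=[D,F,H,B,E,G,C] q_used=1 → run D
t=10: queue=[F,H,B,E,G,C,D] q_used=0 → run F
t=11: queue=[F,H,B,E,G,C,D] q_used=1 → run F
t=12: queue=[H,B,E,G,C,D,F] q_used=0 → run H
t=13: queue=[H,B,E,G,C,D,F] q_used=1 → run H
t=14: queue=[B,E,G,C,D,F,H] q_used=0 → run B
t=15: queue=[B,E,G,C,D,F,H] q_used=1 → run B
t=16: queue=[E,G,C,D,F,H,B] q_used=0 → run E
t=17: queue=[E,G,C,D,F,H,B] q_used=1 → run E
t=18: queue=[G,C,D,F,H,B,E] q_used=0 → run G
t=19: queue=[G,C,D,F,H,B,E] q_used=1 → run G
t=20: queue=[C,D,F,H,B,E,G] q_used=0 → run C
t=21: queue=[C,D,F,H,B,E,G] q_used=1 → run C
t=22: queue=[D,F,H,B,E,G,C] q_used=0 → run D
t=23: queue=[F,H,B,E,G,C] q_used=0 → run F
t=24: queue=[F,H,B,E,G,C] q_used=1 → run F
t=25: queue=[H,B,E,G,C,F] q_used=0 → run H
t=26: queue=[H,B,E,G,C,F] q_used=1 → run H
t=27: queue=[B,E,G,C,F,H] q_used=0 → run B
t=28: queue=[E,G,C,F,H] q_used=0 → run E
t=29: queue=[E,G,C,F,H] q_used=1 → run E
t=30: queue=[G,C,F,H,E] q_used=0 → run G
t=31: queue=[G,C,F,H,E] q_used=1 → run G
t=32: queue=[C,F,H,E,G] q_used=0 → run C
t=33: queue=[C,F,H,E,G] q_used=1 → run C
t=34: queue=[F,H,E,G,C] q_used=0 → run F
t=35: queue=[H,E,G,C] q_used=0 → run H
t=36: queue=[H,E,G,C] q_used=1 → run H
t=37: queue=[E,G,C,H] q_used=0 → run E
t=38: queue=[E,G,C,H] q_used=1 → run E
t=39: queue=[G,C,H] q_used=0 → run G
t=40: queue=[G,C,H] q_used=1 → run G
t=41: queue=[C,H] q_used=0 → run C
t=42: queue=[H] q_used=0 → run H
t=43: queue=[H] q_used=1 → run H
t=44: (idle)
t=45: (idle)
t=46: (idle)
t=47: (idle)
t=48: (idle)
t=49: (idle)

running at tick 20 = C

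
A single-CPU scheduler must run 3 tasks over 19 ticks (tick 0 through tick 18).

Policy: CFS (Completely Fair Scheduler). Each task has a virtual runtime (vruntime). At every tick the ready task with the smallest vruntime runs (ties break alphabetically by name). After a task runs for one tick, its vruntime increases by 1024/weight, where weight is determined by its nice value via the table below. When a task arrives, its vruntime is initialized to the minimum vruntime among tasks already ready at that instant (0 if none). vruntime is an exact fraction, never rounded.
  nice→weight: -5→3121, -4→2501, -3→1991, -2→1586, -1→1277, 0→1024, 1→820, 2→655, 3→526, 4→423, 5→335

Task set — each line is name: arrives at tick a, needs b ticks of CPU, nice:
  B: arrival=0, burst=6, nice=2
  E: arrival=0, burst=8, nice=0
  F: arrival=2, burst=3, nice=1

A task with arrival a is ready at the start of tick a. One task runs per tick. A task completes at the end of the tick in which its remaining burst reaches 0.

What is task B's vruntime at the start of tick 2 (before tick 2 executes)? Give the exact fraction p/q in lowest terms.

vruntime(B, start of tick 2) = 1024/655

t=0: vr[B=0 E=0] → run B
t=1: vr[B=1024/655 E=0] → run E
t=2: vr[B=1024/655 E=1 F=1] → run E
t=3: vr[B=1024/655 E=2 F=1] → run F
t=4: vr[B=1024/655 E=2 F=461/205] → run B
t=5: vr[B=2048/655 E=2 F=461/205] → run E
t=6: vr[B=2048/655 E=3 F=461/205] → run F
t=7: vr[B=2048/655 E=3 F=717/205] → run E
t=8: vr[B=2048/655 E=4 F=717/205] → run B
t=9: vr[B=3072/655 E=4 F=717/205] → run F
t=10: vr[B=3072/655 E=4] → run E
t=11: vr[B=3072/655 E=5] → run B
t=12: vr[B=4096/655 E=5] → run E
t=13: vr[B=4096/655 E=6] → run E
t=14: vr[B=4096/655 E=7] → run B
t=15: vr[B=1024/131 E=7] → run E
t=16: vr[B=1024/131] → run B
t=17: (idle)
t=18: (idle)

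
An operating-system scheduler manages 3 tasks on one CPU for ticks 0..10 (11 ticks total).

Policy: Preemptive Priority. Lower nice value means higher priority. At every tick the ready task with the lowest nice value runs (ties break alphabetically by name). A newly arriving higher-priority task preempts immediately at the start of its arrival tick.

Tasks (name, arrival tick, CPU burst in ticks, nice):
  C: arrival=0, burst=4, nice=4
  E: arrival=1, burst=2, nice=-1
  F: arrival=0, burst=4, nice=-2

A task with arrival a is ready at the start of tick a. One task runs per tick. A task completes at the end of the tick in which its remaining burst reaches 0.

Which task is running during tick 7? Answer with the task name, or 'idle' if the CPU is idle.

running at tick 7 = C

t=0: ready={C,F} → run F
t=1: ready={C,E,F} → run F
t=2: ready={C,E,F} → run F
t=3: ready={C,E,F} → run F
t=4: ready={C,E} → run E
t=5: ready={C,E} → run E
t=6: ready={C} → run C
t=7: ready={C} → run C
t=8: ready={C} → run C
t=9: ready={C} → run C
t=10: (idle)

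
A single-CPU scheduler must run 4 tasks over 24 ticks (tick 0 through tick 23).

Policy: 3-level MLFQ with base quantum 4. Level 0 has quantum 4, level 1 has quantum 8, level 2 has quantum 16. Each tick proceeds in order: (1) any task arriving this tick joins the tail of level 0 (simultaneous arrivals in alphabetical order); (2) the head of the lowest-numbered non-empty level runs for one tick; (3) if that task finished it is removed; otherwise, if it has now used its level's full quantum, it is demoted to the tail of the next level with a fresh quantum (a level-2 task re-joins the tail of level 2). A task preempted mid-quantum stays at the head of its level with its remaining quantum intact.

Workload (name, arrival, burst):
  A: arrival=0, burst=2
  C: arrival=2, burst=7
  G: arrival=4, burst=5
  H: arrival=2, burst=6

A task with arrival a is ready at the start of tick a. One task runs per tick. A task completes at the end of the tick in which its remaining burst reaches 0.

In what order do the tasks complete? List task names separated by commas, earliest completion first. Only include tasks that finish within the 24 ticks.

t=0: L0/L1/L2 = A/-/- → run A
t=1: L0/L1/L2 = A/-/- → run A
t=2: L0/L1/L2 = CH/-/- → run C
t=3: L0/L1/L2 = CH/-/- → run C
t=4: L0/L1/L2 = CHG/-/- → run C
t=5: L0/L1/L2 = CHG/-/- → run C
t=6: L0/L1/L2 = HG/C/- → run H
t=7: L0/L1/L2 = HG/C/- → run H
t=8: L0/L1/L2 = HG/C/- → run H
t=9: L0/L1/L2 = HG/C/- → run H
t=10: L0/L1/L2 = G/CH/- → run G
t=11: L0/L1/L2 = G/CH/- → run G
t=12: L0/L1/L2 = G/CH/- → run G
t=13: L0/L1/L2 = G/CH/- → run G
t=14: L0/L1/L2 = -/CHG/- → run C
t=15: L0/L1/L2 = -/CHG/- → run C
t=16: L0/L1/L2 = -/CHG/- → run C
t=17: L0/L1/L2 = -/HG/- → run H
t=18: L0/L1/L2 = -/HG/- → run H
t=19: L0/L1/L2 = -/G/- → run G
t=20: (idle)
t=21: (idle)
t=22: (idle)
t=23: (idle)

completion order = A, C, H, G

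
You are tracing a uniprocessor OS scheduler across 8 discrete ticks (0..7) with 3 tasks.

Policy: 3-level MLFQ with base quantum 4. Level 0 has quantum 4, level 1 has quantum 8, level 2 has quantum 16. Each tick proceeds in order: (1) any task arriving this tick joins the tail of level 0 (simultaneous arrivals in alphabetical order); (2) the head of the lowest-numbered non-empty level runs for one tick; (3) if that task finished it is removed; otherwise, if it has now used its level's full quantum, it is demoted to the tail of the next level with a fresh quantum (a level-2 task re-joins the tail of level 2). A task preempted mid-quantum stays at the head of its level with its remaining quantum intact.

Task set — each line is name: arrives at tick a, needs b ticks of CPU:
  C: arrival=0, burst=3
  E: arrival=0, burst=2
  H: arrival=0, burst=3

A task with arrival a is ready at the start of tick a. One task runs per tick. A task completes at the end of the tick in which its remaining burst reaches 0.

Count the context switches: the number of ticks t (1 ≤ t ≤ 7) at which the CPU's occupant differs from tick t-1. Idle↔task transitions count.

context switches = 2

t=0: L0/L1/L2 = CEH/-/- → run C
t=1: L0/L1/L2 = CEH/-/- → run C
t=2: L0/L1/L2 = CEH/-/- → run C
t=3: L0/L1/L2 = EH/-/- → run E
t=4: L0/L1/L2 = EH/-/- → run E
t=5: L0/L1/L2 = H/-/- → run H
t=6: L0/L1/L2 = H/-/- → run H
t=7: L0/L1/L2 = H/-/- → run H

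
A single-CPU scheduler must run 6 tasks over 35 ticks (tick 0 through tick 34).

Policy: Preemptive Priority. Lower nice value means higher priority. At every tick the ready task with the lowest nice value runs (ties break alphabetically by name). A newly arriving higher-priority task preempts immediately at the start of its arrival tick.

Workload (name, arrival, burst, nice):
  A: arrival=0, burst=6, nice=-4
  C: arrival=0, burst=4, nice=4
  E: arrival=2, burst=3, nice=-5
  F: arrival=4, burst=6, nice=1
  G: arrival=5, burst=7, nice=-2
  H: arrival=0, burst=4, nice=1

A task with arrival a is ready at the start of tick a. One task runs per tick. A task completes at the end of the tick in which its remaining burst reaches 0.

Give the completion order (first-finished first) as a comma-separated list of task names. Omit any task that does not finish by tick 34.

completion order = E, A, G, F, H, C

t=0: ready={A,C,H} → run A
t=1: ready={A,C,H} → run A
t=2: ready={A,C,E,H} → run E
t=3: ready={A,C,E,H} → run E
t=4: ready={A,C,E,F,H} → run E
t=5: ready={A,C,F,G,H} → run A
t=6: ready={A,C,F,G,H} → run A
t=7: ready={A,C,F,G,H} → run A
t=8: ready={A,C,F,G,H} → run A
t=9: ready={C,F,G,H} → run G
t=10: ready={C,F,G,H} → run G
t=11: ready={C,F,G,H} → run G
t=12: ready={C,F,G,H} → run G
t=13: ready={C,F,G,H} → run G
t=14: ready={C,F,G,H} → run G
t=15: ready={C,F,G,H} → run G
t=16: ready={C,F,H} → run F
t=17: ready={C,F,H} → run F
t=18: ready={C,F,H} → run F
t=19: ready={C,F,H} → run F
t=20: ready={C,F,H} → run F
t=21: ready={C,F,H} → run F
t=22: ready={C,H} → run H
t=23: ready={C,H} → run H
t=24: ready={C,H} → run H
t=25: ready={C,H} → run H
t=26: ready={C} → run C
t=27: ready={C} → run C
t=28: ready={C} → run C
t=29: ready={C} → run C
t=30: (idle)
t=31: (idle)
t=32: (idle)
t=33: (idle)
t=34: (idle)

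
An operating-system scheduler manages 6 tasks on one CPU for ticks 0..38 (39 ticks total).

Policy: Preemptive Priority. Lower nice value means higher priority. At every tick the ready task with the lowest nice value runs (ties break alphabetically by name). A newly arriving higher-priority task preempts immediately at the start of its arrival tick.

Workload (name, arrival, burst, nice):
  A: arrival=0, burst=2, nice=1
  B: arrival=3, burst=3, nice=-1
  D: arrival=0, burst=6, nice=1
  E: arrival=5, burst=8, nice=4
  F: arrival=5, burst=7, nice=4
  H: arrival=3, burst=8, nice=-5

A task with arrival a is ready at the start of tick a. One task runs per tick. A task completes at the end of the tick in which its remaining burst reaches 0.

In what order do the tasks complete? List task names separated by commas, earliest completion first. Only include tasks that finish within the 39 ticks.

completion order = A, H, B, D, E, F

t=0: ready={A,D} → run A
t=1: ready={A,D} → run A
t=2: ready={D} → run D
t=3: ready={B,D,H} → run H
t=4: ready={B,D,H} → run H
t=5: ready={B,D,E,F,H} → run H
t=6: ready={B,D,E,F,H} → run H
t=7: ready={B,D,E,F,H} → run H
t=8: ready={B,D,E,F,H} → run H
t=9: ready={B,D,E,F,H} → run H
t=10: ready={B,D,E,F,H} → run H
t=11: ready={B,D,E,F} → run B
t=12: ready={B,D,E,F} → run B
t=13: ready={B,D,E,F} → run B
t=14: ready={D,E,F} → run D
t=15: ready={D,E,F} → run D
t=16: ready={D,E,F} → run D
t=17: ready={D,E,F} → run D
t=18: ready={D,E,F} → run D
t=19: ready={E,F} → run E
t=20: ready={E,F} → run E
t=21: ready={E,F} → run E
t=22: ready={E,F} → run E
t=23: ready={E,F} → run E
t=24: ready={E,F} → run E
t=25: ready={E,F} → run E
t=26: ready={E,F} → run E
t=27: ready={F} → run F
t=28: ready={F} → run F
t=29: ready={F} → run F
t=30: ready={F} → run F
t=31: ready={F} → run F
t=32: ready={F} → run F
t=33: ready={F} → run F
t=34: (idle)
t=35: (idle)
t=36: (idle)
t=37: (idle)
t=38: (idle)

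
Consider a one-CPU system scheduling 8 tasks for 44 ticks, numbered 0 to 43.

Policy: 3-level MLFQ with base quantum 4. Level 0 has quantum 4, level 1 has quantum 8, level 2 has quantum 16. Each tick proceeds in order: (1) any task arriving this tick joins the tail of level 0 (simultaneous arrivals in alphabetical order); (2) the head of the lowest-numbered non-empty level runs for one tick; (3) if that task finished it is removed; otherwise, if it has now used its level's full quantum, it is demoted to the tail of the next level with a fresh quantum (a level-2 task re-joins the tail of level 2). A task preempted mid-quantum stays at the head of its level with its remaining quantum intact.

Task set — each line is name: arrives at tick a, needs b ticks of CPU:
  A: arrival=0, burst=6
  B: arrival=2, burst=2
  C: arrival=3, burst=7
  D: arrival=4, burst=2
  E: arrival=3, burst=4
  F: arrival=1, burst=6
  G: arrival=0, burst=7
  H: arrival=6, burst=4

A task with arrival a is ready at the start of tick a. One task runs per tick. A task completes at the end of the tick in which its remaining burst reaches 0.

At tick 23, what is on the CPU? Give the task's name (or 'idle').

t=0: L0/L1/L2 = AG/-/- → run A
t=1: L0/L1/L2 = AGF/-/- → run A
t=2: L0/L1/L2 = AGFB/-/- → run A
t=3: L0/L1/L2 = AGFBCE/-/- → run A
t=4: L0/L1/L2 = GFBCED/A/- → run G
t=5: L0/L1/L2 = GFBCED/A/- → run G
t=6: L0/L1/L2 = GFBCEDH/A/- → run G
t=7: L0/L1/L2 = GFBCEDH/A/- → run G
t=8: L0/L1/L2 = FBCEDH/AG/- → run F
t=9: L0/L1/L2 = FBCEDH/AG/- → run F
t=10: L0/L1/L2 = FBCEDH/AG/- → run F
t=11: L0/L1/L2 = FBCEDH/AG/- → run F
t=12: L0/L1/L2 = BCEDH/AGF/- → run B
t=13: L0/L1/L2 = BCEDH/AGF/- → run B
t=14: L0/L1/L2 = CEDH/AGF/- → run C
t=15: L0/L1/L2 = CEDH/AGF/- → run C
t=16: L0/L1/L2 = CEDH/AGF/- → run C
t=17: L0/L1/L2 = CEDH/AGF/- → run C
t=18: L0/L1/L2 = EDH/AGFC/- → run E
t=19: L0/L1/L2 = EDH/AGFC/- → run E
t=20: L0/L1/L2 = EDH/AGFC/- → run E
t=21: L0/L1/L2 = EDH/AGFC/- → run E
t=22: L0/L1/L2 = DH/AGFC/- → run D
t=23: L0/L1/L2 = DH/AGFC/- → run D
t=24: L0/L1/L2 = H/AGFC/- → run H
t=25: L0/L1/L2 = H/AGFC/- → run H
t=26: L0/L1/L2 = H/AGFC/- → run H
t=27: L0/L1/L2 = H/AGFC/- → run H
t=28: L0/L1/L2 = -/AGFC/- → run A
t=29: L0/L1/L2 = -/AGFC/- → run A
t=30: L0/L1/L2 = -/GFC/- → run G
t=31: L0/L1/L2 = -/GFC/- → run G
t=32: L0/L1/L2 = -/GFC/- → run G
t=33: L0/L1/L2 = -/FC/- → run F
t=34: L0/L1/L2 = -/FC/- → run F
t=35: L0/L1/L2 = -/C/- → run C
t=36: L0/L1/L2 = -/C/- → run C
t=37: L0/L1/L2 = -/C/- → run C
t=38: (idle)
t=39: (idle)
t=40: (idle)
t=41: (idle)
t=42: (idle)
t=43: (idle)

running at tick 23 = D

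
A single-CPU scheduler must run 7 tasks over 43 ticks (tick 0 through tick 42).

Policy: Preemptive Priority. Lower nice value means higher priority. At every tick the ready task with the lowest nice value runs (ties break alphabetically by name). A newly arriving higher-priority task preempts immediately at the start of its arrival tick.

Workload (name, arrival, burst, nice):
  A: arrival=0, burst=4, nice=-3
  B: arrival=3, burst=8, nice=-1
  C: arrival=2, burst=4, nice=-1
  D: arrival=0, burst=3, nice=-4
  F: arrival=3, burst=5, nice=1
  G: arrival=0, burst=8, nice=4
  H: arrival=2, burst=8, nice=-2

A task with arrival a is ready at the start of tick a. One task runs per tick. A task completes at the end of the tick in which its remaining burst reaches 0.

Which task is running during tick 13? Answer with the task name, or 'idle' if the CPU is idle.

running at tick 13 = H

t=0: ready={A,D,G} → run D
t=1: ready={A,D,G} → run D
t=2: ready={A,C,D,G,H} → run D
t=3: ready={A,B,C,F,G,H} → run A
t=4: ready={A,B,C,F,G,H} → run A
t=5: ready={A,B,C,F,G,H} → run A
t=6: ready={A,B,C,F,G,H} → run A
t=7: ready={B,C,F,G,H} → run H
t=8: ready={B,C,F,G,H} → run H
t=9: ready={B,C,F,G,H} → run H
t=10: ready={B,C,F,G,H} → run H
t=11: ready={B,C,F,G,H} → run H
t=12: ready={B,C,F,G,H} → run H
t=13: ready={B,C,F,G,H} → run H
t=14: ready={B,C,F,G,H} → run H
t=15: ready={B,C,F,G} → run B
t=16: ready={B,C,F,G} → run B
t=17: ready={B,C,F,G} → run B
t=18: ready={B,C,F,G} → run B
t=19: ready={B,C,F,G} → run B
t=20: ready={B,C,F,G} → run B
t=21: ready={B,C,F,G} → run B
t=22: ready={B,C,F,G} → run B
t=23: ready={C,F,G} → run C
t=24: ready={C,F,G} → run C
t=25: ready={C,F,G} → run C
t=26: ready={C,F,G} → run C
t=27: ready={F,G} → run F
t=28: ready={F,G} → run F
t=29: ready={F,G} → run F
t=30: ready={F,G} → run F
t=31: ready={F,G} → run F
t=32: ready={G} → run G
t=33: ready={G} → run G
t=34: ready={G} → run G
t=35: ready={G} → run G
t=36: ready={G} → run G
t=37: ready={G} → run G
t=38: ready={G} → run G
t=39: ready={G} → run G
t=40: (idle)
t=41: (idle)
t=42: (idle)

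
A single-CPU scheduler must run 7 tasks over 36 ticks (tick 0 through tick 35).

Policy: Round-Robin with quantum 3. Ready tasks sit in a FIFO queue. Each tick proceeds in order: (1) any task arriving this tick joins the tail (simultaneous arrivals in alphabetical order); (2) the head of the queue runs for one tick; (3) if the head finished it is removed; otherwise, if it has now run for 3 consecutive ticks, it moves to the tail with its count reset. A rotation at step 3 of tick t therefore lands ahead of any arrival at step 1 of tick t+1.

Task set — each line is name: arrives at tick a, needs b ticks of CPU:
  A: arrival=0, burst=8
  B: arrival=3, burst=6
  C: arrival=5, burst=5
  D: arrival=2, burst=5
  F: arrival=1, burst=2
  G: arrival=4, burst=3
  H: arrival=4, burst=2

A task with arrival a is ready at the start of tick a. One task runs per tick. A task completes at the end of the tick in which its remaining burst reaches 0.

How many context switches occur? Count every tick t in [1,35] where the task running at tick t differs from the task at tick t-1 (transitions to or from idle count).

t=0: queue=[A] q_used=0 → run A
t=1: queue=[A,F] q_used=1 → run A
t=2: queue=[A,F,D] q_used=2 → run A
t=3: queue=[F,D,A,B] q_used=0 → run F
t=4: queue=[F,D,A,B,G,H] q_used=1 → run F
t=5: queue=[D,A,B,G,H,C] q_used=0 → run D
t=6: queue=[D,A,B,G,H,C] q_used=1 → run D
t=7: queue=[D,A,B,G,H,C] q_used=2 → run D
t=8: queue=[A,B,G,H,C,D] q_used=0 → run A
t=9: queue=[A,B,G,H,C,D] q_used=1 → run A
t=10: queue=[A,B,G,H,C,D] q_used=2 → run A
t=11: queue=[B,G,H,C,D,A] q_used=0 → run B
t=12: queue=[B,G,H,C,D,A] q_used=1 → run B
t=13: queue=[B,G,H,C,D,A] q_used=2 → run B
t=14: queue=[G,H,C,D,A,B] q_used=0 → run G
t=15: queue=[G,H,C,D,A,B] q_used=1 → run G
t=16: queue=[G,H,C,D,A,B] q_used=2 → run G
t=17: queue=[H,C,D,A,B] q_used=0 → run H
t=18: queue=[H,C,D,A,B] q_used=1 → run H
t=19: queue=[C,D,A,B] q_used=0 → run C
t=20: queue=[C,D,A,B] q_used=1 → run C
t=21: queue=[C,D,A,B] q_used=2 → run C
t=22: queue=[D,A,B,C] q_used=0 → run D
t=23: queue=[D,A,B,C] q_used=1 → run D
t=24: queue=[A,B,C] q_used=0 → run A
t=25: queue=[A,B,C] q_used=1 → run A
t=26: queue=[B,C] q_used=0 → run B
t=27: queue=[B,C] q_used=1 → run B
t=28: queue=[B,C] q_used=2 → run B
t=29: queue=[C] q_used=0 → run C
t=30: queue=[C] q_used=1 → run C
t=31: (idle)
t=32: (idle)
t=33: (idle)
t=34: (idle)
t=35: (idle)

context switches = 12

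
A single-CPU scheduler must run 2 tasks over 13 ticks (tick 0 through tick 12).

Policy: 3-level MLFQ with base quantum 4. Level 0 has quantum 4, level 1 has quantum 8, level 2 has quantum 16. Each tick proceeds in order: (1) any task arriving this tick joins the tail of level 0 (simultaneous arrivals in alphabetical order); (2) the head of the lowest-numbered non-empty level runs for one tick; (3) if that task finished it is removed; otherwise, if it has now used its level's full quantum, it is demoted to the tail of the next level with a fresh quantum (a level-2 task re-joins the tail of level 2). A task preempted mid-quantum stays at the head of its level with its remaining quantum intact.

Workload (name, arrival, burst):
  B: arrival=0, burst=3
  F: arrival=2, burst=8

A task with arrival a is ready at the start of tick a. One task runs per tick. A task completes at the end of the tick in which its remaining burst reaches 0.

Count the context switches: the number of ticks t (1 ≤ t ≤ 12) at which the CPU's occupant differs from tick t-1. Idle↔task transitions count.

context switches = 2

t=0: L0/L1/L2 = B/-/- → run B
t=1: L0/L1/L2 = B/-/- → run B
t=2: L0/L1/L2 = BF/-/- → run B
t=3: L0/L1/L2 = F/-/- → run F
t=4: L0/L1/L2 = F/-/- → run F
t=5: L0/L1/L2 = F/-/- → run F
t=6: L0/L1/L2 = F/-/- → run F
t=7: L0/L1/L2 = -/F/- → run F
t=8: L0/L1/L2 = -/F/- → run F
t=9: L0/L1/L2 = -/F/- → run F
t=10: L0/L1/L2 = -/F/- → run F
t=11: (idle)
t=12: (idle)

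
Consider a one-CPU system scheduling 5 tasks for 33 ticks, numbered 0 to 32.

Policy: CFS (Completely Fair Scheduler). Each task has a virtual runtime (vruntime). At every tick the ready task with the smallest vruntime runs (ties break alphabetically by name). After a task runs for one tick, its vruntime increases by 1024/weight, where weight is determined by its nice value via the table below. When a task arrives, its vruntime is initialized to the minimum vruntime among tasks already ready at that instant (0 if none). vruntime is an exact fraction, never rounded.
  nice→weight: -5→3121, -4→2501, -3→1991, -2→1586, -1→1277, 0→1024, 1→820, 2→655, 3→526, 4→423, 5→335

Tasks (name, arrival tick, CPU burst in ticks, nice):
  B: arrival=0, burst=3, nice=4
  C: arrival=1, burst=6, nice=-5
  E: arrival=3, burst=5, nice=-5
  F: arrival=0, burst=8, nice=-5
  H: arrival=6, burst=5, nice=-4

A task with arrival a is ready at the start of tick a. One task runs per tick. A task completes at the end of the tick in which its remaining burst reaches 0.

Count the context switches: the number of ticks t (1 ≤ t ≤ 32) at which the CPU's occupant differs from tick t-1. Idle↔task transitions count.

context switches = 26

t=0: vr[B=0 F=0] → run B
t=1: vr[B=1024/423 C=0 F=0] → run C
t=2: vr[B=1024/423 C=1024/3121 F=0] → run F
t=3: vr[B=1024/423 C=1024/3121 E=1024/3121 F=1024/3121] → run C
t=4: vr[B=1024/423 C=2048/3121 E=1024/3121 F=1024/3121] → run E
t=5: vr[B=1024/423 C=2048/3121 E=2048/3121 F=1024/3121] → run F
t=6: vr[B=1024/423 C=2048/3121 E=2048/3121 F=2048/3121 H=2048/3121] → run C
t=7: vr[B=1024/423 C=3072/3121 E=2048/3121 F=2048/3121 H=2048/3121] → run E
t=8: vr[B=1024/423 C=3072/3121 E=3072/3121 F=2048/3121 H=2048/3121] → run F
t=9: vr[B=1024/423 C=3072/3121 E=3072/3121 F=3072/3121 H=2048/3121] → run H
t=10: vr[B=1024/423 C=3072/3121 E=3072/3121 F=3072/3121 H=8317952/7805621] → run C
t=11: vr[B=1024/423 C=4096/3121 E=3072/3121 F=3072/3121 H=8317952/7805621] → run E
t=12: vr[B=1024/423 C=4096/3121 E=4096/3121 F=3072/3121 H=8317952/7805621] → run F
t=13: vr[B=1024/423 C=4096/3121 E=4096/3121 F=4096/3121 H=8317952/7805621] → run H
t=14: vr[B=1024/423 C=4096/3121 E=4096/3121 F=4096/3121 H=11513856/7805621] → run C
t=15: vr[B=1024/423 C=5120/3121 E=4096/3121 F=4096/3121 H=11513856/7805621] → run E
t=16: vr[B=1024/423 C=5120/3121 E=5120/3121 F=4096/3121 H=11513856/7805621] → run F
t=17: vr[B=1024/423 C=5120/3121 E=5120/3121 F=5120/3121 H=11513856/7805621] → run H
t=18: vr[B=1024/423 C=5120/3121 E=5120/3121 F=5120/3121 H=14709760/7805621] → run C
t=19: vr[B=1024/423 E=5120/3121 F=5120/3121 H=14709760/7805621] → run E
t=20: vr[B=1024/423 F=5120/3121 H=14709760/7805621] → run F
t=21: vr[B=1024/423 F=6144/3121 H=14709760/7805621] → run H
t=22: vr[B=1024/423 F=6144/3121 H=17905664/7805621] → run F
t=23: vr[B=1024/423 F=7168/3121 H=17905664/7805621] → run H
t=24: vr[B=1024/423 F=7168/3121] → run F
t=25: vr[B=1024/423] → run B
t=26: vr[B=2048/423] → run B
t=27: (idle)
t=28: (idle)
t=29: (idle)
t=30: (idle)
t=31: (idle)
t=32: (idle)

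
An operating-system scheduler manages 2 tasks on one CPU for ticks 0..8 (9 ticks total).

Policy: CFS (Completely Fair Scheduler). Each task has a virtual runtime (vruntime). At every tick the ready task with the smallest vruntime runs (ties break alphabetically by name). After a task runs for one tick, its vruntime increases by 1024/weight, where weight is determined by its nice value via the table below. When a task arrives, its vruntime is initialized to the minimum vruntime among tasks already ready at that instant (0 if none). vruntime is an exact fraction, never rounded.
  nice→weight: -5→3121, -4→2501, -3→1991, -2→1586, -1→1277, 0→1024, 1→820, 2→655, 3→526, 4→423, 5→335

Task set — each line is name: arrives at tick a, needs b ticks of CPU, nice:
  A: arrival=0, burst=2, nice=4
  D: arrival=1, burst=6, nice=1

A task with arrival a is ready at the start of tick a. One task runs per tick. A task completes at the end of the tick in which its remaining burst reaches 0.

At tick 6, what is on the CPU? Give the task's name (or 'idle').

running at tick 6 = D

t=0: vr[A=0] → run A
t=1: vr[A=1024/423 D=1024/423] → run A
t=2: vr[D=1024/423] → run D
t=3: vr[D=318208/86715] → run D
t=4: vr[D=426496/86715] → run D
t=5: vr[D=534784/86715] → run D
t=6: vr[D=643072/86715] → run D
t=7: vr[D=150272/17343] → run D
t=8: (idle)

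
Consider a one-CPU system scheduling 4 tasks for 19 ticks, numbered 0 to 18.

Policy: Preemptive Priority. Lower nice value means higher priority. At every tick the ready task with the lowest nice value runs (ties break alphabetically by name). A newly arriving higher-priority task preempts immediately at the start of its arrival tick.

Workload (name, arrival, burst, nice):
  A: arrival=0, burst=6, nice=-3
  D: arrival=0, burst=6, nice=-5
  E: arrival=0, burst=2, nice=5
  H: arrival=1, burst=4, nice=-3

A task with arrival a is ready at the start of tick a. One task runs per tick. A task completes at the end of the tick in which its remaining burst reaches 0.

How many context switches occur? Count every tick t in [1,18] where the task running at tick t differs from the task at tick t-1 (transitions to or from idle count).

context switches = 4

t=0: ready={A,D,E} → run D
t=1: ready={A,D,E,H} → run D
t=2: ready={A,D,E,H} → run D
t=3: ready={A,D,E,H} → run D
t=4: ready={A,D,E,H} → run D
t=5: ready={A,D,E,H} → run D
t=6: ready={A,E,H} → run A
t=7: ready={A,E,H} → run A
t=8: ready={A,E,H} → run A
t=9: ready={A,E,H} → run A
t=10: ready={A,E,H} → run A
t=11: ready={A,E,H} → run A
t=12: ready={E,H} → run H
t=13: ready={E,H} → run H
t=14: ready={E,H} → run H
t=15: ready={E,H} → run H
t=16: ready={E} → run E
t=17: ready={E} → run E
t=18: (idle)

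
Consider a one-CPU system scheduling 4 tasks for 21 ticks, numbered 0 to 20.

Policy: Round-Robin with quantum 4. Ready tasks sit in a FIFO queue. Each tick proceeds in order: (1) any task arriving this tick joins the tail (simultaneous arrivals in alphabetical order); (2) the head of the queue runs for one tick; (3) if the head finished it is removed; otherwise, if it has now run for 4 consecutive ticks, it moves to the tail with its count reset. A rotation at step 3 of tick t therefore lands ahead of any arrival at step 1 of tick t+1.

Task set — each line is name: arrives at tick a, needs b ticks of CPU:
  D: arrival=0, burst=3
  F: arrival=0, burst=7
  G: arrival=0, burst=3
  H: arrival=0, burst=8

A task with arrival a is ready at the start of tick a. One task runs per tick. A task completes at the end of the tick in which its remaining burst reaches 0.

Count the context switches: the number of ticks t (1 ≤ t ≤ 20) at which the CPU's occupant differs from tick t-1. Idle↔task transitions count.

context switches = 5

t=0: queue=[D,F,G,H] q_used=0 → run D
t=1: queue=[D,F,G,H] q_used=1 → run D
t=2: queue=[D,F,G,H] q_used=2 → run D
t=3: queue=[F,G,H] q_used=0 → run F
t=4: queue=[F,G,H] q_used=1 → run F
t=5: queue=[F,G,H] q_used=2 → run F
t=6: queue=[F,G,H] q_used=3 → run F
t=7: queue=[G,H,F] q_used=0 → run G
t=8: queue=[G,H,F] q_used=1 → run G
t=9: queue=[G,H,F] q_used=2 → run G
t=10: queue=[H,F] q_used=0 → run H
t=11: queue=[H,F] q_used=1 → run H
t=12: queue=[H,F] q_used=2 → run H
t=13: queue=[H,F] q_used=3 → run H
t=14: queue=[F,H] q_used=0 → run F
t=15: queue=[F,H] q_used=1 → run F
t=16: queue=[F,H] q_used=2 → run F
t=17: queue=[H] q_used=0 → run H
t=18: queue=[H] q_used=1 → run H
t=19: queue=[H] q_used=2 → run H
t=20: queue=[H] q_used=3 → run H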